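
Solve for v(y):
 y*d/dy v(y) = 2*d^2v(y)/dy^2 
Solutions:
 v(y) = C1 + C2*erfi(y/2)


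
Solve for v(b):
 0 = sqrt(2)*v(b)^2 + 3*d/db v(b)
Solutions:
 v(b) = 3/(C1 + sqrt(2)*b)


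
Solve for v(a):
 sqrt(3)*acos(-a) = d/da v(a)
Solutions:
 v(a) = C1 + sqrt(3)*(a*acos(-a) + sqrt(1 - a^2))


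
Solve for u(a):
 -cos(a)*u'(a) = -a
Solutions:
 u(a) = C1 + Integral(a/cos(a), a)


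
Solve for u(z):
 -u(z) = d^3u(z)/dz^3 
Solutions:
 u(z) = C3*exp(-z) + (C1*sin(sqrt(3)*z/2) + C2*cos(sqrt(3)*z/2))*exp(z/2)


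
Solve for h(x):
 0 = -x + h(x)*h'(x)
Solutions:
 h(x) = -sqrt(C1 + x^2)
 h(x) = sqrt(C1 + x^2)


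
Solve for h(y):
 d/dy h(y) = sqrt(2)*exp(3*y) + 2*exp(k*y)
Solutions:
 h(y) = C1 + sqrt(2)*exp(3*y)/3 + 2*exp(k*y)/k


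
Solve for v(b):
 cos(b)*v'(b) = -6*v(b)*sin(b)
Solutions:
 v(b) = C1*cos(b)^6


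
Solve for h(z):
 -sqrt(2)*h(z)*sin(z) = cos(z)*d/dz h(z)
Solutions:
 h(z) = C1*cos(z)^(sqrt(2))


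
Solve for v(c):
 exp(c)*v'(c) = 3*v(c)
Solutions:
 v(c) = C1*exp(-3*exp(-c))


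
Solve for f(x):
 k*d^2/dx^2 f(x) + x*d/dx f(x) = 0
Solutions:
 f(x) = C1 + C2*sqrt(k)*erf(sqrt(2)*x*sqrt(1/k)/2)


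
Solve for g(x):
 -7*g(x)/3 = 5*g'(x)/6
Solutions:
 g(x) = C1*exp(-14*x/5)


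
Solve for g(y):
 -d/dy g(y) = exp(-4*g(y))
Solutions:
 g(y) = log(-I*(C1 - 4*y)^(1/4))
 g(y) = log(I*(C1 - 4*y)^(1/4))
 g(y) = log(-(C1 - 4*y)^(1/4))
 g(y) = log(C1 - 4*y)/4


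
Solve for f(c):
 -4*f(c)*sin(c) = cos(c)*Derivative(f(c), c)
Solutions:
 f(c) = C1*cos(c)^4


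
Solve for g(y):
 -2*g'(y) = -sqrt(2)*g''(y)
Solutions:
 g(y) = C1 + C2*exp(sqrt(2)*y)


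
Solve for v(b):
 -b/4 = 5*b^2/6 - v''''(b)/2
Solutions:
 v(b) = C1 + C2*b + C3*b^2 + C4*b^3 + b^6/216 + b^5/240


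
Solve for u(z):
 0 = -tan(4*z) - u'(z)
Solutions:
 u(z) = C1 + log(cos(4*z))/4


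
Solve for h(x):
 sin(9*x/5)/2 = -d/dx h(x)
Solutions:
 h(x) = C1 + 5*cos(9*x/5)/18


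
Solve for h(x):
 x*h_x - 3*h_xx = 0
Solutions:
 h(x) = C1 + C2*erfi(sqrt(6)*x/6)


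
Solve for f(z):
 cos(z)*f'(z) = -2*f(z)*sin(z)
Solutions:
 f(z) = C1*cos(z)^2


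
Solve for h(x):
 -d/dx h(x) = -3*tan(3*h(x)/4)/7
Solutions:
 h(x) = -4*asin(C1*exp(9*x/28))/3 + 4*pi/3
 h(x) = 4*asin(C1*exp(9*x/28))/3


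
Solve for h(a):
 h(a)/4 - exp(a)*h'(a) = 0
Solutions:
 h(a) = C1*exp(-exp(-a)/4)


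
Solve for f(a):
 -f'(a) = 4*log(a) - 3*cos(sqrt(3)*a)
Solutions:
 f(a) = C1 - 4*a*log(a) + 4*a + sqrt(3)*sin(sqrt(3)*a)


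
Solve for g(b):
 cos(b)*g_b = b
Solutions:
 g(b) = C1 + Integral(b/cos(b), b)


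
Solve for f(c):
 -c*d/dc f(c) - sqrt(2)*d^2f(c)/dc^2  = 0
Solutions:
 f(c) = C1 + C2*erf(2^(1/4)*c/2)


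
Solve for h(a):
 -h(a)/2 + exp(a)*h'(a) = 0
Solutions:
 h(a) = C1*exp(-exp(-a)/2)


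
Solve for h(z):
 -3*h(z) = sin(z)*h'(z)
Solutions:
 h(z) = C1*(cos(z) + 1)^(3/2)/(cos(z) - 1)^(3/2)


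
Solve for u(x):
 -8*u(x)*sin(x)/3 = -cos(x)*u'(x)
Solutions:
 u(x) = C1/cos(x)^(8/3)


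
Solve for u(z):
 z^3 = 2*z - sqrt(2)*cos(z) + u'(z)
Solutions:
 u(z) = C1 + z^4/4 - z^2 + sqrt(2)*sin(z)


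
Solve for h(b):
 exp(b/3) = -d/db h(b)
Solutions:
 h(b) = C1 - 3*exp(b/3)


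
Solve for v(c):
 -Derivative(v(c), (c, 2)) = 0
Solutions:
 v(c) = C1 + C2*c


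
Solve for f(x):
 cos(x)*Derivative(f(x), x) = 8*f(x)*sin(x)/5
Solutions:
 f(x) = C1/cos(x)^(8/5)


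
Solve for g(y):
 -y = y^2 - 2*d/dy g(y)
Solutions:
 g(y) = C1 + y^3/6 + y^2/4


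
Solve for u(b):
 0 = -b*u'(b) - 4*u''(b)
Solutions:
 u(b) = C1 + C2*erf(sqrt(2)*b/4)


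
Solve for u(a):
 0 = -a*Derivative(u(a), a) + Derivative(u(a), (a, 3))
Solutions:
 u(a) = C1 + Integral(C2*airyai(a) + C3*airybi(a), a)


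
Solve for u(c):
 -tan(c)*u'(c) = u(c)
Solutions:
 u(c) = C1/sin(c)


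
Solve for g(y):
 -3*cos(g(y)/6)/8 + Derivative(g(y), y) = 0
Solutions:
 -3*y/8 - 3*log(sin(g(y)/6) - 1) + 3*log(sin(g(y)/6) + 1) = C1


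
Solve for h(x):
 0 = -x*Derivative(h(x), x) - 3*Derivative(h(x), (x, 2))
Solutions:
 h(x) = C1 + C2*erf(sqrt(6)*x/6)


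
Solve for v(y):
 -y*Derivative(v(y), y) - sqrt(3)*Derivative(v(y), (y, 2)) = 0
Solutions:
 v(y) = C1 + C2*erf(sqrt(2)*3^(3/4)*y/6)


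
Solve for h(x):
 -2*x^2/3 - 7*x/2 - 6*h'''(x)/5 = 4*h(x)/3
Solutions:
 h(x) = C3*exp(-30^(1/3)*x/3) - x^2/2 - 21*x/8 + (C1*sin(10^(1/3)*3^(5/6)*x/6) + C2*cos(10^(1/3)*3^(5/6)*x/6))*exp(30^(1/3)*x/6)


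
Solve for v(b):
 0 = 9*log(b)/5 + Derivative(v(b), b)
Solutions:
 v(b) = C1 - 9*b*log(b)/5 + 9*b/5


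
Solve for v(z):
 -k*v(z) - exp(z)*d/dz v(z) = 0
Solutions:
 v(z) = C1*exp(k*exp(-z))


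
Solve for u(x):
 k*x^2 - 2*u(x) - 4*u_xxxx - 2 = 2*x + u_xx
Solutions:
 u(x) = k*x^2/2 - k/2 - x + (C1*sin(2^(3/4)*x*cos(atan(sqrt(31))/2)/2) + C2*cos(2^(3/4)*x*cos(atan(sqrt(31))/2)/2))*exp(-2^(3/4)*x*sin(atan(sqrt(31))/2)/2) + (C3*sin(2^(3/4)*x*cos(atan(sqrt(31))/2)/2) + C4*cos(2^(3/4)*x*cos(atan(sqrt(31))/2)/2))*exp(2^(3/4)*x*sin(atan(sqrt(31))/2)/2) - 1


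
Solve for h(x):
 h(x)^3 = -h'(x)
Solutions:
 h(x) = -sqrt(2)*sqrt(-1/(C1 - x))/2
 h(x) = sqrt(2)*sqrt(-1/(C1 - x))/2


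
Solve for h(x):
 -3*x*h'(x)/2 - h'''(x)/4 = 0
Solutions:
 h(x) = C1 + Integral(C2*airyai(-6^(1/3)*x) + C3*airybi(-6^(1/3)*x), x)


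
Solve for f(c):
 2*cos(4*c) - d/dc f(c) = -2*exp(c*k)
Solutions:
 f(c) = C1 + sin(4*c)/2 + 2*exp(c*k)/k


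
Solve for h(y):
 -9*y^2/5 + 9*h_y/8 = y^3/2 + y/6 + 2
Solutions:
 h(y) = C1 + y^4/9 + 8*y^3/15 + 2*y^2/27 + 16*y/9


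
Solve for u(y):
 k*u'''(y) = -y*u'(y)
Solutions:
 u(y) = C1 + Integral(C2*airyai(y*(-1/k)^(1/3)) + C3*airybi(y*(-1/k)^(1/3)), y)


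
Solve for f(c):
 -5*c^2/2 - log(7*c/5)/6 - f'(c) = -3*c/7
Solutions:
 f(c) = C1 - 5*c^3/6 + 3*c^2/14 - c*log(c)/6 - c*log(7)/6 + c/6 + c*log(5)/6


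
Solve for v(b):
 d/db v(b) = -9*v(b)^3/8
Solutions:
 v(b) = -2*sqrt(-1/(C1 - 9*b))
 v(b) = 2*sqrt(-1/(C1 - 9*b))


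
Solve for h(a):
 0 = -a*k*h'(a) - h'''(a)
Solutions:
 h(a) = C1 + Integral(C2*airyai(a*(-k)^(1/3)) + C3*airybi(a*(-k)^(1/3)), a)


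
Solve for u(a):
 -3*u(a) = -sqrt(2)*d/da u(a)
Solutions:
 u(a) = C1*exp(3*sqrt(2)*a/2)


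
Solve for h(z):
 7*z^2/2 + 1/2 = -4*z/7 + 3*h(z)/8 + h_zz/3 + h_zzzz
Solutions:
 h(z) = 28*z^2/3 + 32*z/21 + (C1*sin(6^(1/4)*z*cos(atan(5*sqrt(2)/2)/2)/2) + C2*cos(6^(1/4)*z*cos(atan(5*sqrt(2)/2)/2)/2))*exp(-6^(1/4)*z*sin(atan(5*sqrt(2)/2)/2)/2) + (C3*sin(6^(1/4)*z*cos(atan(5*sqrt(2)/2)/2)/2) + C4*cos(6^(1/4)*z*cos(atan(5*sqrt(2)/2)/2)/2))*exp(6^(1/4)*z*sin(atan(5*sqrt(2)/2)/2)/2) - 412/27


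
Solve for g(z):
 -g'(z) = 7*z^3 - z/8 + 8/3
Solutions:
 g(z) = C1 - 7*z^4/4 + z^2/16 - 8*z/3


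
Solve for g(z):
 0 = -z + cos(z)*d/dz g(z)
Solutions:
 g(z) = C1 + Integral(z/cos(z), z)


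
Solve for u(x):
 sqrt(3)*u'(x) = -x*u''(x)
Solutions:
 u(x) = C1 + C2*x^(1 - sqrt(3))


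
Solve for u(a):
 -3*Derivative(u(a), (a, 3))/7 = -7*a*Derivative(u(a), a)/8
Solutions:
 u(a) = C1 + Integral(C2*airyai(21^(2/3)*a/6) + C3*airybi(21^(2/3)*a/6), a)


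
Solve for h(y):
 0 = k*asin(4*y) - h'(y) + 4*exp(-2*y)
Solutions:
 h(y) = C1 + k*y*asin(4*y) + k*sqrt(1 - 16*y^2)/4 - 2*exp(-2*y)


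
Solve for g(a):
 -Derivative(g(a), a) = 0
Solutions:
 g(a) = C1


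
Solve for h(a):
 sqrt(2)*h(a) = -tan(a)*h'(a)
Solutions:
 h(a) = C1/sin(a)^(sqrt(2))


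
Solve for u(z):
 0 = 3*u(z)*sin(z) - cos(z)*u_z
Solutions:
 u(z) = C1/cos(z)^3


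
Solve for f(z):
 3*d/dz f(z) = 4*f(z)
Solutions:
 f(z) = C1*exp(4*z/3)


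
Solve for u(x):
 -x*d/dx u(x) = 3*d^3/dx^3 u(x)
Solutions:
 u(x) = C1 + Integral(C2*airyai(-3^(2/3)*x/3) + C3*airybi(-3^(2/3)*x/3), x)


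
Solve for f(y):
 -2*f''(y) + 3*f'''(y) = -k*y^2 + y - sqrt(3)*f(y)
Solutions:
 f(y) = C1*exp(y*(8*2^(1/3)/(-16 + sqrt(-256 + (-16 + 243*sqrt(3))^2) + 243*sqrt(3))^(1/3) + 8 + 2^(2/3)*(-16 + sqrt(-256 + (-16 + 243*sqrt(3))^2) + 243*sqrt(3))^(1/3))/36)*sin(2^(1/3)*sqrt(3)*y*(-2^(1/3)*(-16 + 27*sqrt(-256/729 + (-16/27 + 9*sqrt(3))^2) + 243*sqrt(3))^(1/3) + 8/(-16 + 27*sqrt(-256/729 + (-16/27 + 9*sqrt(3))^2) + 243*sqrt(3))^(1/3))/36) + C2*exp(y*(8*2^(1/3)/(-16 + sqrt(-256 + (-16 + 243*sqrt(3))^2) + 243*sqrt(3))^(1/3) + 8 + 2^(2/3)*(-16 + sqrt(-256 + (-16 + 243*sqrt(3))^2) + 243*sqrt(3))^(1/3))/36)*cos(2^(1/3)*sqrt(3)*y*(-2^(1/3)*(-16 + 27*sqrt(-256/729 + (-16/27 + 9*sqrt(3))^2) + 243*sqrt(3))^(1/3) + 8/(-16 + 27*sqrt(-256/729 + (-16/27 + 9*sqrt(3))^2) + 243*sqrt(3))^(1/3))/36) + C3*exp(y*(-2^(2/3)*(-16 + sqrt(-256 + (-16 + 243*sqrt(3))^2) + 243*sqrt(3))^(1/3) - 8*2^(1/3)/(-16 + sqrt(-256 + (-16 + 243*sqrt(3))^2) + 243*sqrt(3))^(1/3) + 4)/18) - sqrt(3)*k*y^2/3 - 4*k/3 + sqrt(3)*y/3


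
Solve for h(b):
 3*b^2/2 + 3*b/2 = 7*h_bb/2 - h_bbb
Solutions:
 h(b) = C1 + C2*b + C3*exp(7*b/2) + b^4/28 + 11*b^3/98 + 33*b^2/343


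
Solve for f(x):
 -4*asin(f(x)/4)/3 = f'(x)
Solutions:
 Integral(1/asin(_y/4), (_y, f(x))) = C1 - 4*x/3


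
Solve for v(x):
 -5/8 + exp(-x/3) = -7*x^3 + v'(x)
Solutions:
 v(x) = C1 + 7*x^4/4 - 5*x/8 - 3*exp(-x/3)


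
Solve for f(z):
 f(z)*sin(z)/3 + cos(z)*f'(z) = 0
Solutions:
 f(z) = C1*cos(z)^(1/3)


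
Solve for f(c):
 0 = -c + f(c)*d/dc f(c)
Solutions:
 f(c) = -sqrt(C1 + c^2)
 f(c) = sqrt(C1 + c^2)


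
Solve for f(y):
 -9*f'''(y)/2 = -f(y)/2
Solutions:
 f(y) = C3*exp(3^(1/3)*y/3) + (C1*sin(3^(5/6)*y/6) + C2*cos(3^(5/6)*y/6))*exp(-3^(1/3)*y/6)


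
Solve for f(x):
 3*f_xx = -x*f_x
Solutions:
 f(x) = C1 + C2*erf(sqrt(6)*x/6)


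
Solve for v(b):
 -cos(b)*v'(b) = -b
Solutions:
 v(b) = C1 + Integral(b/cos(b), b)


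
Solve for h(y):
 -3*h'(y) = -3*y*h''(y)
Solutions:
 h(y) = C1 + C2*y^2


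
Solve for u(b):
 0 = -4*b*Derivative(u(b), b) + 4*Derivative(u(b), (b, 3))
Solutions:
 u(b) = C1 + Integral(C2*airyai(b) + C3*airybi(b), b)


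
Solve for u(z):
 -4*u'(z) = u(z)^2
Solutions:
 u(z) = 4/(C1 + z)


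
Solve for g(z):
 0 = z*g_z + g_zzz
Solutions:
 g(z) = C1 + Integral(C2*airyai(-z) + C3*airybi(-z), z)


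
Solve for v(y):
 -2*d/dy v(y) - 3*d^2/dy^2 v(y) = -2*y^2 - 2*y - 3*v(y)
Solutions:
 v(y) = C1*exp(y*(-1 + sqrt(10))/3) + C2*exp(-y*(1 + sqrt(10))/3) - 2*y^2/3 - 14*y/9 - 64/27


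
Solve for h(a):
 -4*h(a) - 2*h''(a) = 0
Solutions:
 h(a) = C1*sin(sqrt(2)*a) + C2*cos(sqrt(2)*a)


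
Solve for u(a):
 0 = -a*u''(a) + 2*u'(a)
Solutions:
 u(a) = C1 + C2*a^3


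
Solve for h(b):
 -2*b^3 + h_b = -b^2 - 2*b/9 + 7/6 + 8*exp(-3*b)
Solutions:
 h(b) = C1 + b^4/2 - b^3/3 - b^2/9 + 7*b/6 - 8*exp(-3*b)/3


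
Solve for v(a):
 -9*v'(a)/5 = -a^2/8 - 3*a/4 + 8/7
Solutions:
 v(a) = C1 + 5*a^3/216 + 5*a^2/24 - 40*a/63


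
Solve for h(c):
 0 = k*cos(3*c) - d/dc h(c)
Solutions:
 h(c) = C1 + k*sin(3*c)/3


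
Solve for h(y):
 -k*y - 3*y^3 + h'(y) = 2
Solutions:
 h(y) = C1 + k*y^2/2 + 3*y^4/4 + 2*y


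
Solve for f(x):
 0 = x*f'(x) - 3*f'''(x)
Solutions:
 f(x) = C1 + Integral(C2*airyai(3^(2/3)*x/3) + C3*airybi(3^(2/3)*x/3), x)


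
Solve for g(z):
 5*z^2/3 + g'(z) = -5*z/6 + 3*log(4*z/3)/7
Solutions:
 g(z) = C1 - 5*z^3/9 - 5*z^2/12 + 3*z*log(z)/7 - 3*z*log(3)/7 - 3*z/7 + 6*z*log(2)/7


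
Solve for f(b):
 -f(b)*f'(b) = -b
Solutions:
 f(b) = -sqrt(C1 + b^2)
 f(b) = sqrt(C1 + b^2)


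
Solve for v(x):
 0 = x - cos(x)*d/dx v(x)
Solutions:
 v(x) = C1 + Integral(x/cos(x), x)


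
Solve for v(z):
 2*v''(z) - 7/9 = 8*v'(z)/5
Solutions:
 v(z) = C1 + C2*exp(4*z/5) - 35*z/72


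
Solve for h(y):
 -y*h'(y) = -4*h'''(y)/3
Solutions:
 h(y) = C1 + Integral(C2*airyai(6^(1/3)*y/2) + C3*airybi(6^(1/3)*y/2), y)


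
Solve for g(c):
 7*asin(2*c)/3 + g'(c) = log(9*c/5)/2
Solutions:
 g(c) = C1 + c*log(c)/2 - 7*c*asin(2*c)/3 - c*log(5)/2 - c/2 + c*log(3) - 7*sqrt(1 - 4*c^2)/6


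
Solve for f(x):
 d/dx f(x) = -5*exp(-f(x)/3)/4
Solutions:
 f(x) = 3*log(C1 - 5*x/12)


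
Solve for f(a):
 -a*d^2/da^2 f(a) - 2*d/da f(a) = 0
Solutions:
 f(a) = C1 + C2/a


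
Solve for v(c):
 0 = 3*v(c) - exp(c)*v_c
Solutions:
 v(c) = C1*exp(-3*exp(-c))


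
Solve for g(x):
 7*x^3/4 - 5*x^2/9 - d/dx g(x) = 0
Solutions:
 g(x) = C1 + 7*x^4/16 - 5*x^3/27


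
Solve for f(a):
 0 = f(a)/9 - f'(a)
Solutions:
 f(a) = C1*exp(a/9)


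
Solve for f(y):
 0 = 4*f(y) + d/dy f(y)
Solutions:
 f(y) = C1*exp(-4*y)


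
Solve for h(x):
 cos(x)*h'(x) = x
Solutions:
 h(x) = C1 + Integral(x/cos(x), x)


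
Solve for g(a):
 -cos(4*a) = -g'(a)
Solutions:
 g(a) = C1 + sin(4*a)/4


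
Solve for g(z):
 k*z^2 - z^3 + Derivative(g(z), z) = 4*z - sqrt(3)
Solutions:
 g(z) = C1 - k*z^3/3 + z^4/4 + 2*z^2 - sqrt(3)*z


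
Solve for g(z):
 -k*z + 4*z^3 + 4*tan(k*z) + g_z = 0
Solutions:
 g(z) = C1 + k*z^2/2 - z^4 - 4*Piecewise((-log(cos(k*z))/k, Ne(k, 0)), (0, True))


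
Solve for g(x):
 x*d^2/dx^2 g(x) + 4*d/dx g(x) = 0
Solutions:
 g(x) = C1 + C2/x^3


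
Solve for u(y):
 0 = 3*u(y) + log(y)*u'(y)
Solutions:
 u(y) = C1*exp(-3*li(y))


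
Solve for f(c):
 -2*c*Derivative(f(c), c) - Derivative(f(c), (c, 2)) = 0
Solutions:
 f(c) = C1 + C2*erf(c)


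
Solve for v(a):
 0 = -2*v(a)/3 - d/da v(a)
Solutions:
 v(a) = C1*exp(-2*a/3)


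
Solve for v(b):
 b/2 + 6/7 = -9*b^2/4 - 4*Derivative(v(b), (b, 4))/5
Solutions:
 v(b) = C1 + C2*b + C3*b^2 + C4*b^3 - b^6/128 - b^5/192 - 5*b^4/112


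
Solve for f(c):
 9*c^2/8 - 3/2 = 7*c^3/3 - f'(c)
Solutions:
 f(c) = C1 + 7*c^4/12 - 3*c^3/8 + 3*c/2


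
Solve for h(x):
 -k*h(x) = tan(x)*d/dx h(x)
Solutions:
 h(x) = C1*exp(-k*log(sin(x)))


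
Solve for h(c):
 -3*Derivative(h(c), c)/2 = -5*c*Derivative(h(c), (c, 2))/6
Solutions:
 h(c) = C1 + C2*c^(14/5)


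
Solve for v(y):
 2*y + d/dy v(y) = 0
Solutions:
 v(y) = C1 - y^2


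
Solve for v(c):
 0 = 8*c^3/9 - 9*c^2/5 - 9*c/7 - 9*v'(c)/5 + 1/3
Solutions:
 v(c) = C1 + 10*c^4/81 - c^3/3 - 5*c^2/14 + 5*c/27


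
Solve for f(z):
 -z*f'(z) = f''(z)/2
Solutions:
 f(z) = C1 + C2*erf(z)


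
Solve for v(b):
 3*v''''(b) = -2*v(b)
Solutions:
 v(b) = (C1*sin(6^(3/4)*b/6) + C2*cos(6^(3/4)*b/6))*exp(-6^(3/4)*b/6) + (C3*sin(6^(3/4)*b/6) + C4*cos(6^(3/4)*b/6))*exp(6^(3/4)*b/6)


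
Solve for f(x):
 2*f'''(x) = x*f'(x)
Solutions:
 f(x) = C1 + Integral(C2*airyai(2^(2/3)*x/2) + C3*airybi(2^(2/3)*x/2), x)


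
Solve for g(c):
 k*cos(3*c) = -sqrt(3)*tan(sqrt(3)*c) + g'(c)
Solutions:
 g(c) = C1 + k*sin(3*c)/3 - log(cos(sqrt(3)*c))


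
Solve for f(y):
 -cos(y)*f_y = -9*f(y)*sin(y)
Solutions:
 f(y) = C1/cos(y)^9


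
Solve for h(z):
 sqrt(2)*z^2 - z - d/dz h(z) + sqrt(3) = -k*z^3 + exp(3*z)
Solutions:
 h(z) = C1 + k*z^4/4 + sqrt(2)*z^3/3 - z^2/2 + sqrt(3)*z - exp(3*z)/3


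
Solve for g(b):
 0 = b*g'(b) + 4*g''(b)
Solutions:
 g(b) = C1 + C2*erf(sqrt(2)*b/4)


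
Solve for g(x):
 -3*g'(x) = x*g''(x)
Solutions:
 g(x) = C1 + C2/x^2


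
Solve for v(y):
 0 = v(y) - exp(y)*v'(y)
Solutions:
 v(y) = C1*exp(-exp(-y))


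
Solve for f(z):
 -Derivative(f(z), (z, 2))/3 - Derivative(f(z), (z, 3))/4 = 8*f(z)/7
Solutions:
 f(z) = C1*exp(z*(-28 + 14*2^(2/3)*7^(1/3)/(27*sqrt(785) + 757)^(1/3) + 2^(1/3)*7^(2/3)*(27*sqrt(785) + 757)^(1/3))/63)*sin(14^(1/3)*sqrt(3)*z*(-7^(1/3)*(27*sqrt(785) + 757)^(1/3) + 14*2^(1/3)/(27*sqrt(785) + 757)^(1/3))/63) + C2*exp(z*(-28 + 14*2^(2/3)*7^(1/3)/(27*sqrt(785) + 757)^(1/3) + 2^(1/3)*7^(2/3)*(27*sqrt(785) + 757)^(1/3))/63)*cos(14^(1/3)*sqrt(3)*z*(-7^(1/3)*(27*sqrt(785) + 757)^(1/3) + 14*2^(1/3)/(27*sqrt(785) + 757)^(1/3))/63) + C3*exp(-2*z*(14*2^(2/3)*7^(1/3)/(27*sqrt(785) + 757)^(1/3) + 14 + 2^(1/3)*7^(2/3)*(27*sqrt(785) + 757)^(1/3))/63)


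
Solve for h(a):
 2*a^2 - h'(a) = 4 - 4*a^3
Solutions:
 h(a) = C1 + a^4 + 2*a^3/3 - 4*a


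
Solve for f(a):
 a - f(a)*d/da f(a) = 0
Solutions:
 f(a) = -sqrt(C1 + a^2)
 f(a) = sqrt(C1 + a^2)


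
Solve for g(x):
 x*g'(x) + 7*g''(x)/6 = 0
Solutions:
 g(x) = C1 + C2*erf(sqrt(21)*x/7)


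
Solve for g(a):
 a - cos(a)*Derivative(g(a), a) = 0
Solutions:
 g(a) = C1 + Integral(a/cos(a), a)


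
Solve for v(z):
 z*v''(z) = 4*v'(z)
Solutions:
 v(z) = C1 + C2*z^5


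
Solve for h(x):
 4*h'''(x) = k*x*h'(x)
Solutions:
 h(x) = C1 + Integral(C2*airyai(2^(1/3)*k^(1/3)*x/2) + C3*airybi(2^(1/3)*k^(1/3)*x/2), x)


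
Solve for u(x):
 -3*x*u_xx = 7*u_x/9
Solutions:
 u(x) = C1 + C2*x^(20/27)


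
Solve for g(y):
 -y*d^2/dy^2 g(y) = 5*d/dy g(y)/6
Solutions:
 g(y) = C1 + C2*y^(1/6)


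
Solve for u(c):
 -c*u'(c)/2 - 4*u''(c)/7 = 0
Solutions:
 u(c) = C1 + C2*erf(sqrt(7)*c/4)


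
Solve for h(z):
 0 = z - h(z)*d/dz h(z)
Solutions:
 h(z) = -sqrt(C1 + z^2)
 h(z) = sqrt(C1 + z^2)


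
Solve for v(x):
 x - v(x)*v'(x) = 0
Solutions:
 v(x) = -sqrt(C1 + x^2)
 v(x) = sqrt(C1 + x^2)


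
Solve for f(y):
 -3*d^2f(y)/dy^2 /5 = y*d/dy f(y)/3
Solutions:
 f(y) = C1 + C2*erf(sqrt(10)*y/6)


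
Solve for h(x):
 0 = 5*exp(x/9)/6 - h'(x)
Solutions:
 h(x) = C1 + 15*exp(x/9)/2


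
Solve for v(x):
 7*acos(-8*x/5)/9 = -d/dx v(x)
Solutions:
 v(x) = C1 - 7*x*acos(-8*x/5)/9 - 7*sqrt(25 - 64*x^2)/72


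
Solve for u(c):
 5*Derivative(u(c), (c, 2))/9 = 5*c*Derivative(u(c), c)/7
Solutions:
 u(c) = C1 + C2*erfi(3*sqrt(14)*c/14)


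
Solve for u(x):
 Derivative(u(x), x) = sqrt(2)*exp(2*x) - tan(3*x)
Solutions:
 u(x) = C1 + sqrt(2)*exp(2*x)/2 + log(cos(3*x))/3


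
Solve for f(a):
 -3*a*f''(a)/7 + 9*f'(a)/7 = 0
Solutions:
 f(a) = C1 + C2*a^4


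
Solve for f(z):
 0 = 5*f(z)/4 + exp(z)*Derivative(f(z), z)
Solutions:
 f(z) = C1*exp(5*exp(-z)/4)


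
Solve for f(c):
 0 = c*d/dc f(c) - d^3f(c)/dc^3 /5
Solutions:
 f(c) = C1 + Integral(C2*airyai(5^(1/3)*c) + C3*airybi(5^(1/3)*c), c)


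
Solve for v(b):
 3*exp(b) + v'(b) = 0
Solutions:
 v(b) = C1 - 3*exp(b)


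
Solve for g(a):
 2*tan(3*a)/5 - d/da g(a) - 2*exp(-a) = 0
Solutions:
 g(a) = C1 + log(tan(3*a)^2 + 1)/15 + 2*exp(-a)


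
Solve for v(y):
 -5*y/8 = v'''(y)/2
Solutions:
 v(y) = C1 + C2*y + C3*y^2 - 5*y^4/96


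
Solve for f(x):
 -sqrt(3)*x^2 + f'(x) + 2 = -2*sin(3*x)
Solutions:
 f(x) = C1 + sqrt(3)*x^3/3 - 2*x + 2*cos(3*x)/3


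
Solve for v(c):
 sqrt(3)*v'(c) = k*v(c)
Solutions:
 v(c) = C1*exp(sqrt(3)*c*k/3)


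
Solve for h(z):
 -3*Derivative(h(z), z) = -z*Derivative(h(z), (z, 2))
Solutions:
 h(z) = C1 + C2*z^4


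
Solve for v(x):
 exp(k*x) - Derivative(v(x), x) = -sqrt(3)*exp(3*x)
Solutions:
 v(x) = C1 + sqrt(3)*exp(3*x)/3 + exp(k*x)/k


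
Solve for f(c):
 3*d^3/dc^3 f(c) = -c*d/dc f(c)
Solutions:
 f(c) = C1 + Integral(C2*airyai(-3^(2/3)*c/3) + C3*airybi(-3^(2/3)*c/3), c)


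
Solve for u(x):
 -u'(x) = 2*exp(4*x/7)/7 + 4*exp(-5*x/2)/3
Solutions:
 u(x) = C1 - exp(4*x/7)/2 + 8*exp(-5*x/2)/15


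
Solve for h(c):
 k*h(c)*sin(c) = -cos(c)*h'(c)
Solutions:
 h(c) = C1*exp(k*log(cos(c)))


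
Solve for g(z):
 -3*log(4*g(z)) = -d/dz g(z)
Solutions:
 -Integral(1/(log(_y) + 2*log(2)), (_y, g(z)))/3 = C1 - z


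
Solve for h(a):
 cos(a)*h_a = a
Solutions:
 h(a) = C1 + Integral(a/cos(a), a)


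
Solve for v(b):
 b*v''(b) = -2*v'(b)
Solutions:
 v(b) = C1 + C2/b


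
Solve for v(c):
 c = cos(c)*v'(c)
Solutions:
 v(c) = C1 + Integral(c/cos(c), c)


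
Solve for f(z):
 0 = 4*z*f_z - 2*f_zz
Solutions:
 f(z) = C1 + C2*erfi(z)


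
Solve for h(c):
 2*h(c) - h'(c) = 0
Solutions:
 h(c) = C1*exp(2*c)


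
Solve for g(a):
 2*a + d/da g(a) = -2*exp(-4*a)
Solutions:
 g(a) = C1 - a^2 + exp(-4*a)/2


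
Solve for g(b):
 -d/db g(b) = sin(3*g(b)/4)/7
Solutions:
 b/7 + 2*log(cos(3*g(b)/4) - 1)/3 - 2*log(cos(3*g(b)/4) + 1)/3 = C1


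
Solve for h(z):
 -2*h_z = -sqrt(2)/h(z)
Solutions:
 h(z) = -sqrt(C1 + sqrt(2)*z)
 h(z) = sqrt(C1 + sqrt(2)*z)


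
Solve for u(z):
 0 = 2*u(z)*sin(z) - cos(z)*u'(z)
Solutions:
 u(z) = C1/cos(z)^2


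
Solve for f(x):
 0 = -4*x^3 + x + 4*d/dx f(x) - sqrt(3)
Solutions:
 f(x) = C1 + x^4/4 - x^2/8 + sqrt(3)*x/4


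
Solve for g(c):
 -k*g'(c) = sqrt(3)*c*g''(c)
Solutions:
 g(c) = C1 + c^(-sqrt(3)*re(k)/3 + 1)*(C2*sin(sqrt(3)*log(c)*Abs(im(k))/3) + C3*cos(sqrt(3)*log(c)*im(k)/3))


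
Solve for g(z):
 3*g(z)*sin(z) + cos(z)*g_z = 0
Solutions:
 g(z) = C1*cos(z)^3


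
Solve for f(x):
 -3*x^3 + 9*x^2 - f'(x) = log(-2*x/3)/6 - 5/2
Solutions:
 f(x) = C1 - 3*x^4/4 + 3*x^3 - x*log(-x)/6 + x*(-log(2) + log(3) + 16)/6


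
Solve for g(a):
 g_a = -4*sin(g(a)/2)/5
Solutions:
 4*a/5 + log(cos(g(a)/2) - 1) - log(cos(g(a)/2) + 1) = C1


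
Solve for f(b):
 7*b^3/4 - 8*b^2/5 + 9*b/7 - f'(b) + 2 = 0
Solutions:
 f(b) = C1 + 7*b^4/16 - 8*b^3/15 + 9*b^2/14 + 2*b


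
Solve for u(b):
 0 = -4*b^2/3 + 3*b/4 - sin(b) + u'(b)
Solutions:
 u(b) = C1 + 4*b^3/9 - 3*b^2/8 - cos(b)


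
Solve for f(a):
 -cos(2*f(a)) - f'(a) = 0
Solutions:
 f(a) = -asin((C1 + exp(4*a))/(C1 - exp(4*a)))/2 + pi/2
 f(a) = asin((C1 + exp(4*a))/(C1 - exp(4*a)))/2


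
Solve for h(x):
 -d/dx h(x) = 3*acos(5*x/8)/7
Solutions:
 h(x) = C1 - 3*x*acos(5*x/8)/7 + 3*sqrt(64 - 25*x^2)/35


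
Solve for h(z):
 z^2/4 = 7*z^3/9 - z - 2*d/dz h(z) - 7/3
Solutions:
 h(z) = C1 + 7*z^4/72 - z^3/24 - z^2/4 - 7*z/6


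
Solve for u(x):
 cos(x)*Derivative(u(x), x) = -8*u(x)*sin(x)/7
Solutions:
 u(x) = C1*cos(x)^(8/7)


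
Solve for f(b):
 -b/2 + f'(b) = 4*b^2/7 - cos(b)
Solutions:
 f(b) = C1 + 4*b^3/21 + b^2/4 - sin(b)


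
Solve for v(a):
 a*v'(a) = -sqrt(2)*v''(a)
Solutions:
 v(a) = C1 + C2*erf(2^(1/4)*a/2)


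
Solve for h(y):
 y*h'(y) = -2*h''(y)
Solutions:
 h(y) = C1 + C2*erf(y/2)


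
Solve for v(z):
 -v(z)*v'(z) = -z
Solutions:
 v(z) = -sqrt(C1 + z^2)
 v(z) = sqrt(C1 + z^2)


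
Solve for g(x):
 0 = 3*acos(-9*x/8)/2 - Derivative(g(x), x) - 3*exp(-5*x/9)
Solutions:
 g(x) = C1 + 3*x*acos(-9*x/8)/2 + sqrt(64 - 81*x^2)/6 + 27*exp(-5*x/9)/5


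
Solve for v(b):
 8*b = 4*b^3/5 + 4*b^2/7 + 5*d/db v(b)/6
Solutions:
 v(b) = C1 - 6*b^4/25 - 8*b^3/35 + 24*b^2/5


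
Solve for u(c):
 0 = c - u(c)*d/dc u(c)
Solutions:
 u(c) = -sqrt(C1 + c^2)
 u(c) = sqrt(C1 + c^2)


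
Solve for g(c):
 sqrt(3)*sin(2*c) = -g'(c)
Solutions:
 g(c) = C1 + sqrt(3)*cos(2*c)/2


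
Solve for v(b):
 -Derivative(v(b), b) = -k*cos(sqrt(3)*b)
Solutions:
 v(b) = C1 + sqrt(3)*k*sin(sqrt(3)*b)/3


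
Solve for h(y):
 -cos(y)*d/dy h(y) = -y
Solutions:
 h(y) = C1 + Integral(y/cos(y), y)


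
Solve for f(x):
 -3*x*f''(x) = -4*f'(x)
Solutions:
 f(x) = C1 + C2*x^(7/3)


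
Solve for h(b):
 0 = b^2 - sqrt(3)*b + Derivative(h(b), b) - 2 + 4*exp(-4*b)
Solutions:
 h(b) = C1 - b^3/3 + sqrt(3)*b^2/2 + 2*b + exp(-4*b)


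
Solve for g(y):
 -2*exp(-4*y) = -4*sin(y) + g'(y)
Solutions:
 g(y) = C1 - 4*cos(y) + exp(-4*y)/2


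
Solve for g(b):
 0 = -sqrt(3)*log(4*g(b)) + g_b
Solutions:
 -sqrt(3)*Integral(1/(log(_y) + 2*log(2)), (_y, g(b)))/3 = C1 - b


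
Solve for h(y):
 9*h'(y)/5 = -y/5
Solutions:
 h(y) = C1 - y^2/18


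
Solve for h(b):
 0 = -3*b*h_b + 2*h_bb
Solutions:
 h(b) = C1 + C2*erfi(sqrt(3)*b/2)


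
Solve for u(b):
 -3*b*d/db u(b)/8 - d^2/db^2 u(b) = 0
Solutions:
 u(b) = C1 + C2*erf(sqrt(3)*b/4)


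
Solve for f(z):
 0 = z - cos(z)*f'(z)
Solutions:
 f(z) = C1 + Integral(z/cos(z), z)


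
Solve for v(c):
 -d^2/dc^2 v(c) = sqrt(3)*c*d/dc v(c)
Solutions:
 v(c) = C1 + C2*erf(sqrt(2)*3^(1/4)*c/2)


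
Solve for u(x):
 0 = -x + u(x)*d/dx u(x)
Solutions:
 u(x) = -sqrt(C1 + x^2)
 u(x) = sqrt(C1 + x^2)


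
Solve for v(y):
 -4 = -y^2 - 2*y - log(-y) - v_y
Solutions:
 v(y) = C1 - y^3/3 - y^2 - y*log(-y) + 5*y


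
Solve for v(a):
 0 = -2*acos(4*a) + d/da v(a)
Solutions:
 v(a) = C1 + 2*a*acos(4*a) - sqrt(1 - 16*a^2)/2


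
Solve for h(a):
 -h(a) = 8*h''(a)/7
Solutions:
 h(a) = C1*sin(sqrt(14)*a/4) + C2*cos(sqrt(14)*a/4)


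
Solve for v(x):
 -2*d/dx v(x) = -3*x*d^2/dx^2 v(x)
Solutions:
 v(x) = C1 + C2*x^(5/3)


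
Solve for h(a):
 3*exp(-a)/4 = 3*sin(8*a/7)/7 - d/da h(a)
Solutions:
 h(a) = C1 - 3*cos(8*a/7)/8 + 3*exp(-a)/4


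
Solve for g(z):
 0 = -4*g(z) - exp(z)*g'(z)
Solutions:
 g(z) = C1*exp(4*exp(-z))


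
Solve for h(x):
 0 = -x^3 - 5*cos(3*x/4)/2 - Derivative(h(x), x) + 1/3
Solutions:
 h(x) = C1 - x^4/4 + x/3 - 10*sin(3*x/4)/3


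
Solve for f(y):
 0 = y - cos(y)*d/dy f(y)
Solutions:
 f(y) = C1 + Integral(y/cos(y), y)


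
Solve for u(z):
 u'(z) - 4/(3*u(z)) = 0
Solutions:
 u(z) = -sqrt(C1 + 24*z)/3
 u(z) = sqrt(C1 + 24*z)/3


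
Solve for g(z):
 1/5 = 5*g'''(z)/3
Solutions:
 g(z) = C1 + C2*z + C3*z^2 + z^3/50


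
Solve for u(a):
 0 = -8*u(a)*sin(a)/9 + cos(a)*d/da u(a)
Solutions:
 u(a) = C1/cos(a)^(8/9)


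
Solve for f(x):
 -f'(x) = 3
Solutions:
 f(x) = C1 - 3*x


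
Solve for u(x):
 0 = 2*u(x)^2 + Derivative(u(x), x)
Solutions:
 u(x) = 1/(C1 + 2*x)


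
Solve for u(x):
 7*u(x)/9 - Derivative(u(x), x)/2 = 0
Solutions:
 u(x) = C1*exp(14*x/9)


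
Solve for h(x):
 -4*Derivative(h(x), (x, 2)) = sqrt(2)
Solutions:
 h(x) = C1 + C2*x - sqrt(2)*x^2/8


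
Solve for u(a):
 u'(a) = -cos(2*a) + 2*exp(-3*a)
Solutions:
 u(a) = C1 - sin(2*a)/2 - 2*exp(-3*a)/3


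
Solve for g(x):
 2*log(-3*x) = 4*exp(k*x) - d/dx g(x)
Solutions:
 g(x) = C1 - 2*x*log(-x) + 2*x*(1 - log(3)) + Piecewise((4*exp(k*x)/k, Ne(k, 0)), (4*x, True))


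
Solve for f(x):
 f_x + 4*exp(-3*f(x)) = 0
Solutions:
 f(x) = log(C1 - 12*x)/3
 f(x) = log((-3^(1/3) - 3^(5/6)*I)*(C1 - 4*x)^(1/3)/2)
 f(x) = log((-3^(1/3) + 3^(5/6)*I)*(C1 - 4*x)^(1/3)/2)


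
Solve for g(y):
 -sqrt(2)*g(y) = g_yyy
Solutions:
 g(y) = C3*exp(-2^(1/6)*y) + (C1*sin(2^(1/6)*sqrt(3)*y/2) + C2*cos(2^(1/6)*sqrt(3)*y/2))*exp(2^(1/6)*y/2)


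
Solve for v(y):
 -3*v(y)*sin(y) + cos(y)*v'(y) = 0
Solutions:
 v(y) = C1/cos(y)^3


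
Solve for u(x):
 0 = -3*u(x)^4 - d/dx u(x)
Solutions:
 u(x) = (-3^(2/3) - 3*3^(1/6)*I)*(1/(C1 + 3*x))^(1/3)/6
 u(x) = (-3^(2/3) + 3*3^(1/6)*I)*(1/(C1 + 3*x))^(1/3)/6
 u(x) = (1/(C1 + 9*x))^(1/3)


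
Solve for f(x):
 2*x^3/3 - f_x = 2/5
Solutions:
 f(x) = C1 + x^4/6 - 2*x/5


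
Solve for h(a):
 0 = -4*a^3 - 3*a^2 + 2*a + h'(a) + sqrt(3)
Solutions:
 h(a) = C1 + a^4 + a^3 - a^2 - sqrt(3)*a


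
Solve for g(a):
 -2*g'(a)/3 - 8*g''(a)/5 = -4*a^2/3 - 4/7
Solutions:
 g(a) = C1 + C2*exp(-5*a/12) + 2*a^3/3 - 24*a^2/5 + 4182*a/175


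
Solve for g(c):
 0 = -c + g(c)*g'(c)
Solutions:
 g(c) = -sqrt(C1 + c^2)
 g(c) = sqrt(C1 + c^2)


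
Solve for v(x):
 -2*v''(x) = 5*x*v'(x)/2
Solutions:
 v(x) = C1 + C2*erf(sqrt(10)*x/4)


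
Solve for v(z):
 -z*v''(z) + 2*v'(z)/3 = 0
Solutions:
 v(z) = C1 + C2*z^(5/3)


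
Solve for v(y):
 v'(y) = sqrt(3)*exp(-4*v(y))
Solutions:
 v(y) = log(-I*(C1 + 4*sqrt(3)*y)^(1/4))
 v(y) = log(I*(C1 + 4*sqrt(3)*y)^(1/4))
 v(y) = log(-(C1 + 4*sqrt(3)*y)^(1/4))
 v(y) = log(C1 + 4*sqrt(3)*y)/4


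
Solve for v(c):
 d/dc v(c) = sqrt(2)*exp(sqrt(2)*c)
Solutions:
 v(c) = C1 + exp(sqrt(2)*c)


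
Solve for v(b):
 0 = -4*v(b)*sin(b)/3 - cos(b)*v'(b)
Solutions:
 v(b) = C1*cos(b)^(4/3)


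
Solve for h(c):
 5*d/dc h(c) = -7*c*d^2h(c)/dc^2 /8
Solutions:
 h(c) = C1 + C2/c^(33/7)


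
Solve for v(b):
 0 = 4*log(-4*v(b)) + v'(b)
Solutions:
 Integral(1/(log(-_y) + 2*log(2)), (_y, v(b)))/4 = C1 - b


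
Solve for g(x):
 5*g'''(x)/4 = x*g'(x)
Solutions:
 g(x) = C1 + Integral(C2*airyai(10^(2/3)*x/5) + C3*airybi(10^(2/3)*x/5), x)


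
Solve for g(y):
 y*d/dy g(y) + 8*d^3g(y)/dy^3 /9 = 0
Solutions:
 g(y) = C1 + Integral(C2*airyai(-3^(2/3)*y/2) + C3*airybi(-3^(2/3)*y/2), y)


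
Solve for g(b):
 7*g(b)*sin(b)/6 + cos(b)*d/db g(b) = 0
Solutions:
 g(b) = C1*cos(b)^(7/6)


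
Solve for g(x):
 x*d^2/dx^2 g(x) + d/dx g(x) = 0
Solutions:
 g(x) = C1 + C2*log(x)


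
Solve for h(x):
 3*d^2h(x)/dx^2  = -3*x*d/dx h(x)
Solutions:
 h(x) = C1 + C2*erf(sqrt(2)*x/2)


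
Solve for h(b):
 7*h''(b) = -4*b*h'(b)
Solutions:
 h(b) = C1 + C2*erf(sqrt(14)*b/7)


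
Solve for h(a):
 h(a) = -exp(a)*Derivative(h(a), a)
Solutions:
 h(a) = C1*exp(exp(-a))


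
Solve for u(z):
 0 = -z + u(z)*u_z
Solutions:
 u(z) = -sqrt(C1 + z^2)
 u(z) = sqrt(C1 + z^2)


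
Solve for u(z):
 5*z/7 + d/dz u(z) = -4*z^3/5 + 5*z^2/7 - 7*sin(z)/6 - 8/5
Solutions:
 u(z) = C1 - z^4/5 + 5*z^3/21 - 5*z^2/14 - 8*z/5 + 7*cos(z)/6


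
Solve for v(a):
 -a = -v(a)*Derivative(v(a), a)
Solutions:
 v(a) = -sqrt(C1 + a^2)
 v(a) = sqrt(C1 + a^2)


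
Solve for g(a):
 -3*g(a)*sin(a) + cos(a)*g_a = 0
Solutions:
 g(a) = C1/cos(a)^3


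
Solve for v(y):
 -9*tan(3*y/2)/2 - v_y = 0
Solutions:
 v(y) = C1 + 3*log(cos(3*y/2))


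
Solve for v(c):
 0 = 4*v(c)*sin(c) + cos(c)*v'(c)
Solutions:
 v(c) = C1*cos(c)^4


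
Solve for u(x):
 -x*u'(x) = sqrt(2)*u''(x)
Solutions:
 u(x) = C1 + C2*erf(2^(1/4)*x/2)


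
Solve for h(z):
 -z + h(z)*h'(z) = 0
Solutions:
 h(z) = -sqrt(C1 + z^2)
 h(z) = sqrt(C1 + z^2)


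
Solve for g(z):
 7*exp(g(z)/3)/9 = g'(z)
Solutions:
 g(z) = 3*log(-1/(C1 + 7*z)) + 9*log(3)


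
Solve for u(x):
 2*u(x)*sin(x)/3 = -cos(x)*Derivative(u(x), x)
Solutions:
 u(x) = C1*cos(x)^(2/3)


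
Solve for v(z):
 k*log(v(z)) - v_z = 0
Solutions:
 li(v(z)) = C1 + k*z


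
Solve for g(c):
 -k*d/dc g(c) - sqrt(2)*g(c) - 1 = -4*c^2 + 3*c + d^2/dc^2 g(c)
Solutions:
 g(c) = C1*exp(c*(-k + sqrt(k^2 - 4*sqrt(2)))/2) + C2*exp(-c*(k + sqrt(k^2 - 4*sqrt(2)))/2) + 2*sqrt(2)*c^2 - 4*c*k - 3*sqrt(2)*c/2 + 2*sqrt(2)*k^2 + 3*k/2 - 4 - sqrt(2)/2


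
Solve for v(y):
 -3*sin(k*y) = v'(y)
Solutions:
 v(y) = C1 + 3*cos(k*y)/k


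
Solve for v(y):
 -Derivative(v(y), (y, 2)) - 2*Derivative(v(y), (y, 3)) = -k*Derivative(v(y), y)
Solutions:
 v(y) = C1 + C2*exp(y*(sqrt(8*k + 1) - 1)/4) + C3*exp(-y*(sqrt(8*k + 1) + 1)/4)


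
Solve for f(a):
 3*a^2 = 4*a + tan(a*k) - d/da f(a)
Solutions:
 f(a) = C1 - a^3 + 2*a^2 + Piecewise((-log(cos(a*k))/k, Ne(k, 0)), (0, True))


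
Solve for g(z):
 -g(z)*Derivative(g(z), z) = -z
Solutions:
 g(z) = -sqrt(C1 + z^2)
 g(z) = sqrt(C1 + z^2)


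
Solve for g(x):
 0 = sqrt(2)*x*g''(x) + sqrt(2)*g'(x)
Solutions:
 g(x) = C1 + C2*log(x)


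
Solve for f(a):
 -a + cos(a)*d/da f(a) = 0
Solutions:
 f(a) = C1 + Integral(a/cos(a), a)


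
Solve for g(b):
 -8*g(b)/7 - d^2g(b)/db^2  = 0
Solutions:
 g(b) = C1*sin(2*sqrt(14)*b/7) + C2*cos(2*sqrt(14)*b/7)


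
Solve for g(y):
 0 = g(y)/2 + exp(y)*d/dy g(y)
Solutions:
 g(y) = C1*exp(exp(-y)/2)


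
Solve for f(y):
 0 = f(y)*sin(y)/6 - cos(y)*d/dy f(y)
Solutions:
 f(y) = C1/cos(y)^(1/6)


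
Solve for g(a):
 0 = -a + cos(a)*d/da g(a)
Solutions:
 g(a) = C1 + Integral(a/cos(a), a)


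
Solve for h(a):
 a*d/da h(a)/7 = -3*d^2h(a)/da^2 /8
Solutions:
 h(a) = C1 + C2*erf(2*sqrt(21)*a/21)


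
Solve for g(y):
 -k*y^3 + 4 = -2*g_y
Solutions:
 g(y) = C1 + k*y^4/8 - 2*y


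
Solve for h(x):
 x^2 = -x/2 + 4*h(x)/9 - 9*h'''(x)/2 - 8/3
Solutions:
 h(x) = C3*exp(2*3^(2/3)*x/9) + 9*x^2/4 + 9*x/8 + (C1*sin(3^(1/6)*x/3) + C2*cos(3^(1/6)*x/3))*exp(-3^(2/3)*x/9) + 6


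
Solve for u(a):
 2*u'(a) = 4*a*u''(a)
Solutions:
 u(a) = C1 + C2*a^(3/2)


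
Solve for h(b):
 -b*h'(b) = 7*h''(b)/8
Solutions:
 h(b) = C1 + C2*erf(2*sqrt(7)*b/7)


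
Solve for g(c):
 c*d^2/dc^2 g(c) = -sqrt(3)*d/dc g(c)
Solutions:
 g(c) = C1 + C2*c^(1 - sqrt(3))


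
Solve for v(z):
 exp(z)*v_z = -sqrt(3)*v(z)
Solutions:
 v(z) = C1*exp(sqrt(3)*exp(-z))


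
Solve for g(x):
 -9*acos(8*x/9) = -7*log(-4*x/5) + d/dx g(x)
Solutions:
 g(x) = C1 + 7*x*log(-x) - 9*x*acos(8*x/9) - 7*x*log(5) - 7*x + 14*x*log(2) + 9*sqrt(81 - 64*x^2)/8


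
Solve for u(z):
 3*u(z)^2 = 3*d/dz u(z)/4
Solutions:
 u(z) = -1/(C1 + 4*z)


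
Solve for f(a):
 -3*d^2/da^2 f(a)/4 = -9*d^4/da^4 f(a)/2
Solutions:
 f(a) = C1 + C2*a + C3*exp(-sqrt(6)*a/6) + C4*exp(sqrt(6)*a/6)


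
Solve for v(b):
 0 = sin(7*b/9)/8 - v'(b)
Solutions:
 v(b) = C1 - 9*cos(7*b/9)/56


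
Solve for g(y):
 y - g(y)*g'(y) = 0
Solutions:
 g(y) = -sqrt(C1 + y^2)
 g(y) = sqrt(C1 + y^2)


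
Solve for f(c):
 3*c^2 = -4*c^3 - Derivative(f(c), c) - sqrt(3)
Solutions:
 f(c) = C1 - c^4 - c^3 - sqrt(3)*c


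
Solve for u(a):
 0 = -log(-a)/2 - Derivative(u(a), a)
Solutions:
 u(a) = C1 - a*log(-a)/2 + a/2


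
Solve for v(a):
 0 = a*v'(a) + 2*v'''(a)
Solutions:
 v(a) = C1 + Integral(C2*airyai(-2^(2/3)*a/2) + C3*airybi(-2^(2/3)*a/2), a)


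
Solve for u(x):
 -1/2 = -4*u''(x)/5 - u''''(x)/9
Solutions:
 u(x) = C1 + C2*x + C3*sin(6*sqrt(5)*x/5) + C4*cos(6*sqrt(5)*x/5) + 5*x^2/16


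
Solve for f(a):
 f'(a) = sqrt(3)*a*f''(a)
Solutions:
 f(a) = C1 + C2*a^(sqrt(3)/3 + 1)


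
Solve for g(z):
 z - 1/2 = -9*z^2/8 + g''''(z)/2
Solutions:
 g(z) = C1 + C2*z + C3*z^2 + C4*z^3 + z^6/160 + z^5/60 - z^4/24


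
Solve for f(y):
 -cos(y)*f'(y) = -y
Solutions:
 f(y) = C1 + Integral(y/cos(y), y)


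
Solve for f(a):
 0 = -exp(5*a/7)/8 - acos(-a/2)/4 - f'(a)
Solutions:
 f(a) = C1 - a*acos(-a/2)/4 - sqrt(4 - a^2)/4 - 7*exp(5*a/7)/40


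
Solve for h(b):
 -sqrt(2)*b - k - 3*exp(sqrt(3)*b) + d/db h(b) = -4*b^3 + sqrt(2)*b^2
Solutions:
 h(b) = C1 - b^4 + sqrt(2)*b^3/3 + sqrt(2)*b^2/2 + b*k + sqrt(3)*exp(sqrt(3)*b)


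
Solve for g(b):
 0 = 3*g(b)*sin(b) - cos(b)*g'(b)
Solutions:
 g(b) = C1/cos(b)^3


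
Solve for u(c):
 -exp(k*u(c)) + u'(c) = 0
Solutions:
 u(c) = Piecewise((log(-1/(C1*k + c*k))/k, Ne(k, 0)), (nan, True))
 u(c) = Piecewise((C1 + c, Eq(k, 0)), (nan, True))


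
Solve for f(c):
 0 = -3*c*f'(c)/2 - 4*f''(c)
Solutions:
 f(c) = C1 + C2*erf(sqrt(3)*c/4)


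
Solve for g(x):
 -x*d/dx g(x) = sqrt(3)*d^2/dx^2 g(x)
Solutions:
 g(x) = C1 + C2*erf(sqrt(2)*3^(3/4)*x/6)


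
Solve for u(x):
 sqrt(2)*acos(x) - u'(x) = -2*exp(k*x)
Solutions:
 u(x) = C1 + sqrt(2)*(x*acos(x) - sqrt(1 - x^2)) + 2*Piecewise((exp(k*x)/k, Ne(k, 0)), (x, True))


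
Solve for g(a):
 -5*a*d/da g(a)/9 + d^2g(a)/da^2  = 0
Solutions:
 g(a) = C1 + C2*erfi(sqrt(10)*a/6)


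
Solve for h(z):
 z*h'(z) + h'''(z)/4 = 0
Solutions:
 h(z) = C1 + Integral(C2*airyai(-2^(2/3)*z) + C3*airybi(-2^(2/3)*z), z)


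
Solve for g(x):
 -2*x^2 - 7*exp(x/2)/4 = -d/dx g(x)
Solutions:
 g(x) = C1 + 2*x^3/3 + 7*exp(x/2)/2


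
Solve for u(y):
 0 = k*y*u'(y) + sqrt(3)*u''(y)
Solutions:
 u(y) = Piecewise((-sqrt(2)*3^(1/4)*sqrt(pi)*C1*erf(sqrt(2)*3^(3/4)*sqrt(k)*y/6)/(2*sqrt(k)) - C2, (k > 0) | (k < 0)), (-C1*y - C2, True))


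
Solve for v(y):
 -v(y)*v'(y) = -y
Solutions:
 v(y) = -sqrt(C1 + y^2)
 v(y) = sqrt(C1 + y^2)


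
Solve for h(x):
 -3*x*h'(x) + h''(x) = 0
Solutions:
 h(x) = C1 + C2*erfi(sqrt(6)*x/2)


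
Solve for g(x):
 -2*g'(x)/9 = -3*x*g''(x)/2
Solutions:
 g(x) = C1 + C2*x^(31/27)


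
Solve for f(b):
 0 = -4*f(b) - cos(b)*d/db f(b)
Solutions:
 f(b) = C1*(sin(b)^2 - 2*sin(b) + 1)/(sin(b)^2 + 2*sin(b) + 1)


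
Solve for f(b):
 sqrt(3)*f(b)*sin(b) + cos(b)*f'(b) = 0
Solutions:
 f(b) = C1*cos(b)^(sqrt(3))


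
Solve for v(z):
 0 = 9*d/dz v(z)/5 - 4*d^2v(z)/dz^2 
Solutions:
 v(z) = C1 + C2*exp(9*z/20)


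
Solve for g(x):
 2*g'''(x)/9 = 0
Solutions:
 g(x) = C1 + C2*x + C3*x^2


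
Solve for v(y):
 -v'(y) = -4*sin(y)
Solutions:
 v(y) = C1 - 4*cos(y)


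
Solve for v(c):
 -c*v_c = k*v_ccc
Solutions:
 v(c) = C1 + Integral(C2*airyai(c*(-1/k)^(1/3)) + C3*airybi(c*(-1/k)^(1/3)), c)


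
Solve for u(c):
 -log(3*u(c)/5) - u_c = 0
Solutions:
 Integral(1/(log(_y) - log(5) + log(3)), (_y, u(c))) = C1 - c


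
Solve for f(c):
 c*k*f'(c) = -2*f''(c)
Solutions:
 f(c) = Piecewise((-sqrt(pi)*C1*erf(c*sqrt(k)/2)/sqrt(k) - C2, (k > 0) | (k < 0)), (-C1*c - C2, True))


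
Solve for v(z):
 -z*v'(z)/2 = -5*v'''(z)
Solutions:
 v(z) = C1 + Integral(C2*airyai(10^(2/3)*z/10) + C3*airybi(10^(2/3)*z/10), z)


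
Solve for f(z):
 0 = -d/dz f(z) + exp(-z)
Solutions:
 f(z) = C1 - exp(-z)


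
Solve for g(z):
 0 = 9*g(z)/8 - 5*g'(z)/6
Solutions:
 g(z) = C1*exp(27*z/20)


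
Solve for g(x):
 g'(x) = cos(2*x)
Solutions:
 g(x) = C1 + sin(2*x)/2


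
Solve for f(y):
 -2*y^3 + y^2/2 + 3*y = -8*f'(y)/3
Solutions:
 f(y) = C1 + 3*y^4/16 - y^3/16 - 9*y^2/16


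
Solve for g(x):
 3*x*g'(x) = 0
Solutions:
 g(x) = C1


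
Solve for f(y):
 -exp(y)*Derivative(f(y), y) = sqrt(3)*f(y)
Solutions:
 f(y) = C1*exp(sqrt(3)*exp(-y))


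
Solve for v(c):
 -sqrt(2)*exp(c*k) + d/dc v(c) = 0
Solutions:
 v(c) = C1 + sqrt(2)*exp(c*k)/k


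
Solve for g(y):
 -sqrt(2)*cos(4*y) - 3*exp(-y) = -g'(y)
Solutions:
 g(y) = C1 + sqrt(2)*sin(4*y)/4 - 3*exp(-y)


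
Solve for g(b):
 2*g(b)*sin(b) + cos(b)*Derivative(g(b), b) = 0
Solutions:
 g(b) = C1*cos(b)^2


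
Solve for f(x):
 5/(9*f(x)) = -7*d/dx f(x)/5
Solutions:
 f(x) = -sqrt(C1 - 350*x)/21
 f(x) = sqrt(C1 - 350*x)/21


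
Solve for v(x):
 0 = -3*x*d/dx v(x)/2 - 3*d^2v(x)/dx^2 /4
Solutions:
 v(x) = C1 + C2*erf(x)


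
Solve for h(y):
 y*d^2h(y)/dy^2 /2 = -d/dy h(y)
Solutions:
 h(y) = C1 + C2/y


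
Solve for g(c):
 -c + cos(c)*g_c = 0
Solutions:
 g(c) = C1 + Integral(c/cos(c), c)


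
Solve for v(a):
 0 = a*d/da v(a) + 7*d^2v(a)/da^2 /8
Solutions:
 v(a) = C1 + C2*erf(2*sqrt(7)*a/7)


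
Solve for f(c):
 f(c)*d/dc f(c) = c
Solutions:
 f(c) = -sqrt(C1 + c^2)
 f(c) = sqrt(C1 + c^2)


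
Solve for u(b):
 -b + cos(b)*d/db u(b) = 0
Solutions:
 u(b) = C1 + Integral(b/cos(b), b)


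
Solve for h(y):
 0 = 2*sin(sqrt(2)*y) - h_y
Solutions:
 h(y) = C1 - sqrt(2)*cos(sqrt(2)*y)


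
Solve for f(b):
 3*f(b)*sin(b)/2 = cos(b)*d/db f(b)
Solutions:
 f(b) = C1/cos(b)^(3/2)


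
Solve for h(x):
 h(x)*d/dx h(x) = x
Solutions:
 h(x) = -sqrt(C1 + x^2)
 h(x) = sqrt(C1 + x^2)


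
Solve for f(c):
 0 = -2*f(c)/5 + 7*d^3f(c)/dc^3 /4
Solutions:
 f(c) = C3*exp(2*35^(2/3)*c/35) + (C1*sin(sqrt(3)*35^(2/3)*c/35) + C2*cos(sqrt(3)*35^(2/3)*c/35))*exp(-35^(2/3)*c/35)


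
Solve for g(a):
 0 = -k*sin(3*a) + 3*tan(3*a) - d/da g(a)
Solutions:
 g(a) = C1 + k*cos(3*a)/3 - log(cos(3*a))


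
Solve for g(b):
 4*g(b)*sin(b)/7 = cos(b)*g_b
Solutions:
 g(b) = C1/cos(b)^(4/7)


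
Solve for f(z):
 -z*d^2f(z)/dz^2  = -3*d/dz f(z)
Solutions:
 f(z) = C1 + C2*z^4


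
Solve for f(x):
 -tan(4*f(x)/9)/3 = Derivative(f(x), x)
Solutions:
 f(x) = -9*asin(C1*exp(-4*x/27))/4 + 9*pi/4
 f(x) = 9*asin(C1*exp(-4*x/27))/4


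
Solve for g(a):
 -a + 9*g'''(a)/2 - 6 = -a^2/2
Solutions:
 g(a) = C1 + C2*a + C3*a^2 - a^5/540 + a^4/108 + 2*a^3/9


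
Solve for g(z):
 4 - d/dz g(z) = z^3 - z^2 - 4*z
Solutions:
 g(z) = C1 - z^4/4 + z^3/3 + 2*z^2 + 4*z


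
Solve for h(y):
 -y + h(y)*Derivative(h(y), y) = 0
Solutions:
 h(y) = -sqrt(C1 + y^2)
 h(y) = sqrt(C1 + y^2)
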